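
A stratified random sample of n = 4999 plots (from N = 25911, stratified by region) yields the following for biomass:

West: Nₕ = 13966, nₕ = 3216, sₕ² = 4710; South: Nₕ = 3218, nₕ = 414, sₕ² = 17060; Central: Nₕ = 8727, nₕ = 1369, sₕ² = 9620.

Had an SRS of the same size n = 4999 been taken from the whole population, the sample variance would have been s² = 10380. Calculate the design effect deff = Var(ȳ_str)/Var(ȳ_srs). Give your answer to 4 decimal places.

0.9270

Var(ȳ_str) = Σ Wₕ²(1−fₕ)sₕ²/nₕ with Wₕ = Nₕ/25911:
  West: (13966/25911)²·(1−3216/13966)·4710/3216 = 0.32750431
  South: (3218/25911)²·(1−414/3218)·17060/414 = 0.55382733
  Central: (8727/25911)²·(1−1369/8727)·9620/1369 = 0.67209093
  → Var(ȳ_str) = 1.5534226.
Var(ȳ_srs) = (1 − 4999/25911)·10380/4999 = 1.6758132.
deff = 1.5534226 / 1.6758132 = 0.9270.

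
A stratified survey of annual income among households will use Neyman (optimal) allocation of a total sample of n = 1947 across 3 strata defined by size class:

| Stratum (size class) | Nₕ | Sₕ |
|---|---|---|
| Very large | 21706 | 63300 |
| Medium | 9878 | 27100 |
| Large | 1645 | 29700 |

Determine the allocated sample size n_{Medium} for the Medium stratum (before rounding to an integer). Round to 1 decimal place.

308.3

Neyman allocation: nₕ = n·NₕSₕ / Σⱼ NⱼSⱼ.
Σ NⱼSⱼ = 21706·63300 + 9878·27100 + 1645·29700 = 1.6905401 × 10^9.
n_{Medium} = 1947·9878·27100 / (1.6905401 × 10^9) = 308.3.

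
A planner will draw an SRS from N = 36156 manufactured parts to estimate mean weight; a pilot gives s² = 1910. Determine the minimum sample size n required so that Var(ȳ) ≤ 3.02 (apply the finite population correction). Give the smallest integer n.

622

Without fpc, n₀ = s²/D = 1910/3.02 = 632.4503.
With fpc, (1 − n/N)·s²/n ≤ D requires n ≥ n₀/(1 + n₀/N) = 632.4503/(1 + 632.4503/36156) = 621.5775.
Rounding up, n = 622.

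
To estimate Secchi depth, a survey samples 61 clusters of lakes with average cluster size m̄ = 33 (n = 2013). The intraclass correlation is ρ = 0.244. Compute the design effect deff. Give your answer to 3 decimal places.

deff = 1 + (33 − 1)·0.244 = 1 + 7.808 = 8.808.

8.808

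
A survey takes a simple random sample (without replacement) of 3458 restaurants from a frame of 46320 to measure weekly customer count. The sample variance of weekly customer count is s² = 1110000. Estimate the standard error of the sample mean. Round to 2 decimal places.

17.23

Under SRS without replacement, Var(ȳ) = (1 − f)·s²/n with f = n/N = 3458/46320 = 0.07465458.
Var(ȳ) = (1 − 0.07465458)·1110000/3458 = 0.92534542·320.99479 = 297.03106.
SE(ȳ) = √(297.03106) = 17.23.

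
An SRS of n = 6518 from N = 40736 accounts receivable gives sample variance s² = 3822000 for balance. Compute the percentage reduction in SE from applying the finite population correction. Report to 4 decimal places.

f = n/N = 6518/40736 = 0.16000589.
SE_no-fpc = √(s²/n) = 24.215206; SE_fpc = √((1−f)s²/n) = 22.193525.
Ratio = √(1−f) = 0.91651192. Reduction = 100·(1 − 0.91651192) = 8.3488%.

8.3488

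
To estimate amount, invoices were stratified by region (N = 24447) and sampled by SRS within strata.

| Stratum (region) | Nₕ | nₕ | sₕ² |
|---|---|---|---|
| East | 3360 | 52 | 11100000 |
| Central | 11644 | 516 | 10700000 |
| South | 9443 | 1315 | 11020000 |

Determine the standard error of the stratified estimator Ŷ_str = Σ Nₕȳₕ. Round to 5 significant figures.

Var(Ŷ_str) = Σₕ Nₕ²(1 − fₕ)sₕ²/nₕ.
East: 3360²·(1 − 52/3360)·11100000/52 = 2.3725994 × 10^12.
Central: 11644²·(1 − 516/11644)·10700000/516 = 2.6869117 × 10^12.
South: 9443²·(1 − 1315/9443)·11020000/1315 = 6.4320517 × 10^11.
Sum = 5.7027163 × 10^12.
SE = √(5.7027163 × 10^12) = 2.3880 × 10^6.

2.3880 × 10^6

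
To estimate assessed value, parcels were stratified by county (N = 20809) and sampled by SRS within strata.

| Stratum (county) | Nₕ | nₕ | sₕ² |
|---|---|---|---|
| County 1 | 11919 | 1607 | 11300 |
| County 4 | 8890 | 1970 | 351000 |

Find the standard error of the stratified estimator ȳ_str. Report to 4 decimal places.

5.2258

Var(ȳ_str) = Σₕ Wₕ²(1 − fₕ)sₕ²/nₕ with Wₕ = Nₕ/N, N = 20809.
County 1: Wₕ = 0.57278101; term = 0.57278101²·(1 − 0.13482675)·11300/1607 = 1.9959188.
County 4: Wₕ = 0.42721899; term = 0.42721899²·(1 − 0.22159730)·351000/1970 = 25.313158.
Sum = 27.309077.
SE = √(27.309077) = 5.2258.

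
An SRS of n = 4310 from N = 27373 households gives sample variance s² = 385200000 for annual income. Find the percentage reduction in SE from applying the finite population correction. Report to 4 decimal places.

8.2097

f = n/N = 4310/27373 = 0.15745443.
SE_no-fpc = √(s²/n) = 298.95409; SE_fpc = √((1−f)s²/n) = 274.4108.
Ratio = √(1−f) = 0.91790281. Reduction = 100·(1 − 0.91790281) = 8.2097%.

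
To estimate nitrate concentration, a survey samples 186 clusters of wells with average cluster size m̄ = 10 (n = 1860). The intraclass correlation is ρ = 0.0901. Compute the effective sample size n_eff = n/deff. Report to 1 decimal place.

deff = 1 + (10 − 1)·0.0901 = 1 + 0.8109 = 1.8109.
n_eff = 1860 / 1.8109 = 1027.1.

1027.1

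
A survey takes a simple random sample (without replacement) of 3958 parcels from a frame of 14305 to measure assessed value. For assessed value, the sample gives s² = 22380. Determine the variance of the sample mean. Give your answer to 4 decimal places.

Under SRS without replacement, Var(ȳ) = (1 − f)·s²/n with f = n/N = 3958/14305 = 0.27668647.
Var(ȳ) = (1 − 0.27668647)·22380/3958 = 0.72331353·5.6543709 = 4.089883.

4.0899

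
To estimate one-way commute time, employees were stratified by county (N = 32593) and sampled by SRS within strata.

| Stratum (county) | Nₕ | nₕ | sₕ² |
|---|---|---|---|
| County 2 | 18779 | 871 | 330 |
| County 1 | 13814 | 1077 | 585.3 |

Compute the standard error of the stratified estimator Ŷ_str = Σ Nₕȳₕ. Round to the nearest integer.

14934

Var(Ŷ_str) = Σₕ Nₕ²(1 − fₕ)sₕ²/nₕ.
County 2: 18779²·(1 − 871/18779)·330/871 = 1.2741347 × 10^8.
County 1: 13814²·(1 − 1077/13814)·585.3/1077 = 9.562015 × 10^7.
Sum = 2.2303362 × 10^8.
SE = √(2.2303362 × 10^8) = 14934.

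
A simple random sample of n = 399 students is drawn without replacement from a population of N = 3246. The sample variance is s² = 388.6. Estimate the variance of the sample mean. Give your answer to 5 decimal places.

Under SRS without replacement, Var(ȳ) = (1 − f)·s²/n with f = n/N = 399/3246 = 0.12292052.
Var(ȳ) = (1 − 0.12292052)·388.6/399 = 0.87707948·0.97393484 = 0.85421826.

0.85422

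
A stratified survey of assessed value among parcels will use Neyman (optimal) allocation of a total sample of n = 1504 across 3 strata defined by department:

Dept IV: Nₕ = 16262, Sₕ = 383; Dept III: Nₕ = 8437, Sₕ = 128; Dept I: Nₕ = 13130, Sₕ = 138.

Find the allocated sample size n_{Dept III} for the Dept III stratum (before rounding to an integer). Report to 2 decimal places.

Neyman allocation: nₕ = n·NₕSₕ / Σⱼ NⱼSⱼ.
Σ NⱼSⱼ = 16262·383 + 8437·128 + 13130·138 = 9.120222 × 10^6.
n_{Dept III} = 1504·8437·128 / (9.120222 × 10^6) = 178.09.

178.09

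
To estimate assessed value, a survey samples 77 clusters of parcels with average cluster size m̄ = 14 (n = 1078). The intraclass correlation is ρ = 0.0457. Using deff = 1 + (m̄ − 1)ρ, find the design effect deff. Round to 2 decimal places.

deff = 1 + (14 − 1)·0.0457 = 1 + 0.5941 = 1.5941.

1.59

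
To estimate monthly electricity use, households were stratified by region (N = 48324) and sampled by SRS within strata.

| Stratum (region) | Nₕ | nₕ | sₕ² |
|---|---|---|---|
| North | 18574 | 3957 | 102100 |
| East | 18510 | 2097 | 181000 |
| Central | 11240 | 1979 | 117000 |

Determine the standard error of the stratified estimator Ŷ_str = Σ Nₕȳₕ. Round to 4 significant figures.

198400

Var(Ŷ_str) = Σₕ Nₕ²(1 − fₕ)sₕ²/nₕ.
North: 18574²·(1 − 3957/18574)·102100/3957 = 7.0052458 × 10^9.
East: 18510²·(1 − 2097/18510)·181000/2097 = 2.6222526 × 10^10.
Central: 11240²·(1 − 1979/11240)·117000/1979 = 6.1540959 × 10^9.
Sum = 3.9381868 × 10^10.
SE = √(3.9381868 × 10^10) = 198400.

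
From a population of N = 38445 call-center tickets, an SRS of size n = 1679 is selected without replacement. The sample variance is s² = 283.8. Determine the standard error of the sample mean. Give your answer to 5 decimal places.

0.40205

Under SRS without replacement, Var(ȳ) = (1 − f)·s²/n with f = n/N = 1679/38445 = 0.04367278.
Var(ȳ) = (1 − 0.04367278)·283.8/1679 = 0.95632722·0.16902918 = 0.16164721.
SE(ȳ) = √(0.16164721) = 0.40205.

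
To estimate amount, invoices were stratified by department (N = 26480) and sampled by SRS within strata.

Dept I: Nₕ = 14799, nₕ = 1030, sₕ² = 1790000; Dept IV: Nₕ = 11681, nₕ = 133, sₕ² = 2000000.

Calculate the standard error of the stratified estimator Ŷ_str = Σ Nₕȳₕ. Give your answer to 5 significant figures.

1.5436 × 10^6

Var(Ŷ_str) = Σₕ Nₕ²(1 − fₕ)sₕ²/nₕ.
Dept I: 14799²·(1 − 1030/14799)·1790000/1030 = 3.541201 × 10^11.
Dept IV: 11681²·(1 − 133/11681)·2000000/133 = 2.028454 × 10^12.
Sum = 2.3825741 × 10^12.
SE = √(2.3825741 × 10^12) = 1.5436 × 10^6.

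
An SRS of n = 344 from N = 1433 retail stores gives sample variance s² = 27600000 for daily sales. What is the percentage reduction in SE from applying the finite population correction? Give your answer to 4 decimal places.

f = n/N = 344/1433 = 0.24005583.
SE_no-fpc = √(s²/n) = 283.25352; SE_fpc = √((1−f)s²/n) = 246.92563.
Ratio = √(1−f) = 0.87174777. Reduction = 100·(1 − 0.87174777) = 12.8252%.

12.8252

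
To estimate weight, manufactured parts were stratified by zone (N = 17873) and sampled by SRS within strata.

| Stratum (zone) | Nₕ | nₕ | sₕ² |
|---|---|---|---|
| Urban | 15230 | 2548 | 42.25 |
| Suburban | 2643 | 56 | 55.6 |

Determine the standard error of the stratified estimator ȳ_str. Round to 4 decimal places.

Var(ȳ_str) = Σₕ Wₕ²(1 − fₕ)sₕ²/nₕ with Wₕ = Nₕ/N, N = 17873.
Urban: Wₕ = 0.85212331; term = 0.85212331²·(1 − 0.16730138)·42.25/2548 = 0.010025823.
Suburban: Wₕ = 0.14787669; term = 0.14787669²·(1 − 0.02118804)·55.6/56 = 0.021251297.
Sum = 0.03127712.
SE = √(0.03127712) = 0.1769.

0.1769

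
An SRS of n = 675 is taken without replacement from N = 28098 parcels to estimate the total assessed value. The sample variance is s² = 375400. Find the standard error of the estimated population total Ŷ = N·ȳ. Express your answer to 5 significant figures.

654620

Var(Ŷ) = N²·Var(ȳ) = N²·(1 − n/N)·s²/n.
f = 675/28098 = 0.02402306; Var(ȳ) = 0.97597694·375400/675 = 542.78777.
Var(Ŷ) = 28098² · 542.78777 = 4.2852964 × 10^11.
SE(Ŷ) = √(4.2852964 × 10^11) = 654620.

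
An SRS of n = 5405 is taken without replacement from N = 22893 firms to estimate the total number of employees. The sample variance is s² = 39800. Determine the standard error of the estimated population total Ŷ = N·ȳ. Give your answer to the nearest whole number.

Var(Ŷ) = N²·Var(ȳ) = N²·(1 − n/N)·s²/n.
f = 5405/22893 = 0.23609837; Var(ȳ) = 0.76390163·39800/5405 = 5.6250296.
Var(Ŷ) = 22893² · 5.6250296 = 2.9480187 × 10^9.
SE(Ŷ) = √(2.9480187 × 10^9) = 54296.

54296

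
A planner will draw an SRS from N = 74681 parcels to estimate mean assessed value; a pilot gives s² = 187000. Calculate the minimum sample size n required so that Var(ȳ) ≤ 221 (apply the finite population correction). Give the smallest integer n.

837

Without fpc, n₀ = s²/D = 187000/221 = 846.1538.
With fpc, (1 − n/N)·s²/n ≤ D requires n ≥ n₀/(1 + n₀/N) = 846.1538/(1 + 846.1538/74681) = 836.6741.
Rounding up, n = 837.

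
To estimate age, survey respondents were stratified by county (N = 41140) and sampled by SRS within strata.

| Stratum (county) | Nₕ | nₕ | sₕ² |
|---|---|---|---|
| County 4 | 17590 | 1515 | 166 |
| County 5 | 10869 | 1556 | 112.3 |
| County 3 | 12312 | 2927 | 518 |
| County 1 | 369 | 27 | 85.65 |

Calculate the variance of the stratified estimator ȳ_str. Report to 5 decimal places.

Var(ȳ_str) = Σₕ Wₕ²(1 − fₕ)sₕ²/nₕ with Wₕ = Nₕ/N, N = 41140.
County 4: Wₕ = 0.42756441; term = 0.42756441²·(1 − 0.08612848)·166/1515 = 0.018305589.
County 5: Wₕ = 0.26419543; term = 0.26419543²·(1 − 0.14315944)·112.3/1556 = 0.004316391.
County 3: Wₕ = 0.29927078; term = 0.29927078²·(1 − 0.23773554)·518/2927 = 0.01208207.
County 1: Wₕ = 0.00896937; term = 0.00896937²·(1 − 0.07317073)·85.65/27 = 2.3653069 × 10^-4.
Sum = 0.034940581.

0.03494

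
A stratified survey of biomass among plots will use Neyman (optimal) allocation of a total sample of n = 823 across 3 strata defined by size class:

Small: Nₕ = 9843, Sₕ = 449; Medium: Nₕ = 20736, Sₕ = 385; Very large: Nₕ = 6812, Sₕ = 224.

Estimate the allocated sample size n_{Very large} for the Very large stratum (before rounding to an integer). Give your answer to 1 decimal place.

90.2

Neyman allocation: nₕ = n·NₕSₕ / Σⱼ NⱼSⱼ.
Σ NⱼSⱼ = 9843·449 + 20736·385 + 6812·224 = 1.3928755 × 10^7.
n_{Very large} = 823·6812·224 / (1.3928755 × 10^7) = 90.2.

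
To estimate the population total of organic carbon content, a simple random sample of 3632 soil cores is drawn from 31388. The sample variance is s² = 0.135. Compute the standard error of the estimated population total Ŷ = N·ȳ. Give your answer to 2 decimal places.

Var(Ŷ) = N²·Var(ȳ) = N²·(1 − n/N)·s²/n.
f = 3632/31388 = 0.11571301; Var(ȳ) = 0.88428699·0.135/3632 = 3.2868597 × 10^-5.
Var(Ŷ) = 31388² · (3.2868597 × 10^-5) = 32382.357.
SE(Ŷ) = √(32382.357) = 179.95.

179.95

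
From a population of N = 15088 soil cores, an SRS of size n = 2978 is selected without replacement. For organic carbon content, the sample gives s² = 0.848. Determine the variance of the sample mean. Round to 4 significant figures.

2.286 × 10^-4

Under SRS without replacement, Var(ȳ) = (1 − f)·s²/n with f = n/N = 2978/15088 = 0.19737540.
Var(ȳ) = (1 − 0.19737540)·0.848/2978 = 0.80262460·2.8475487 × 10^-4 = 2.2855126 × 10^-4.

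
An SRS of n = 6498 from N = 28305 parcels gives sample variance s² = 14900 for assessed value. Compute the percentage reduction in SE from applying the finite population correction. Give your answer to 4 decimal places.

12.2259

f = n/N = 6498/28305 = 0.22957075.
SE_no-fpc = √(s²/n) = 1.5142699; SE_fpc = √((1−f)s²/n) = 1.3291367.
Ratio = √(1−f) = 0.87774099. Reduction = 100·(1 − 0.87774099) = 12.2259%.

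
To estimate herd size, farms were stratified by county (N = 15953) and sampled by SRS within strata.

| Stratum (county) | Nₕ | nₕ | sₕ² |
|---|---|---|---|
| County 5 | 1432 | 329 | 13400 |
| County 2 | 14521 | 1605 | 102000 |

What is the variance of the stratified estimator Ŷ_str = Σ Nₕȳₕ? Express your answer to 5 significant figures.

1.1984 × 10^10

Var(Ŷ_str) = Σₕ Nₕ²(1 − fₕ)sₕ²/nₕ.
County 5: 1432²·(1 − 329/1432)·13400/329 = 6.4332056 × 10^7.
County 2: 14521²·(1 − 1605/14521)·102000/1605 = 1.1919271 × 10^10.
Sum = 1.1983603 × 10^10.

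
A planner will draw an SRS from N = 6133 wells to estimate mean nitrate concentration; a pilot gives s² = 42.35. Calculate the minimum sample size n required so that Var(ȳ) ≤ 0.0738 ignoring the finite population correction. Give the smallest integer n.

574

Without fpc, n₀ = s²/D = 42.35/0.0738 = 573.8482.
Rounding up, n = 574.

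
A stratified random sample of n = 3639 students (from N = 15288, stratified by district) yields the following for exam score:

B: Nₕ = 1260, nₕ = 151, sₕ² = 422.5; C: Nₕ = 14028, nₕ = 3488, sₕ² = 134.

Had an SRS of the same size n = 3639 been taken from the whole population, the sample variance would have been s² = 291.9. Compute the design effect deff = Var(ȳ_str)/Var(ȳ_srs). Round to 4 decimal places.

0.6713

Var(ȳ_str) = Σ Wₕ²(1−fₕ)sₕ²/nₕ with Wₕ = Nₕ/15288:
  B: (1260/15288)²·(1−151/1260)·422.5/151 = 0.01672825
  C: (14028/15288)²·(1−3488/14028)·134/3488 = 0.024303193
  → Var(ȳ_str) = 0.041031443.
Var(ȳ_srs) = (1 − 3639/15288)·291.9/3639 = 0.061120938.
deff = 0.041031443 / 0.061120938 = 0.6713.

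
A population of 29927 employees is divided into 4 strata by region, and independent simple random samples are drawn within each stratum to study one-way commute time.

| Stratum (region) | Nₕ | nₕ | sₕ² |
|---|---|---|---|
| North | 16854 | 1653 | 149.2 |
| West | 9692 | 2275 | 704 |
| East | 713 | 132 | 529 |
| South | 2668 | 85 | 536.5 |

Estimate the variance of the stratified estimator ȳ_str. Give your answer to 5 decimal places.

0.10108

Var(ȳ_str) = Σₕ Wₕ²(1 − fₕ)sₕ²/nₕ with Wₕ = Nₕ/N, N = 29927.
North: Wₕ = 0.56317038; term = 0.56317038²·(1 − 0.09807761)·149.2/1653 = 0.025819317.
West: Wₕ = 0.32385471; term = 0.32385471²·(1 − 0.23472967)·704/2275 = 0.024837425.
East: Wₕ = 0.02382464; term = 0.02382464²·(1 − 0.18513324)·529/132 = 0.0018536214.
South: Wₕ = 0.08915027; term = 0.08915027²·(1 − 0.03185907)·536.5/85 = 0.04856626.
Sum = 0.10107662.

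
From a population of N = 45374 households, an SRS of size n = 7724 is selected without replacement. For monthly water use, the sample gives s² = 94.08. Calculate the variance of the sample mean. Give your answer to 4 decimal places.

0.0101

Under SRS without replacement, Var(ȳ) = (1 − f)·s²/n with f = n/N = 7724/45374 = 0.17022965.
Var(ȳ) = (1 − 0.17022965)·94.08/7724 = 0.82977035·0.012180218 = 0.010106783.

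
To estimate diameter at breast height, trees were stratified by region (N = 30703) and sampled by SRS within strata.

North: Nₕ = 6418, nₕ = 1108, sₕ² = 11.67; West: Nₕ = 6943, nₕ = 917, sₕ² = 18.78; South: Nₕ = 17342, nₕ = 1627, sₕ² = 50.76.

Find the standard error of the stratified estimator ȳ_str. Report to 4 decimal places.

Var(ȳ_str) = Σₕ Wₕ²(1 − fₕ)sₕ²/nₕ with Wₕ = Nₕ/N, N = 30703.
North: Wₕ = 0.20903495; term = 0.20903495²·(1 − 0.17263945)·11.67/1108 = 3.8077086 × 10^-4.
West: Wₕ = 0.22613425; term = 0.22613425²·(1 − 0.13207547)·18.78/917 = 9.0895194 × 10^-4.
South: Wₕ = 0.56483080; term = 0.56483080²·(1 − 0.09381848)·50.76/1627 = 0.0090195735.
Sum = 0.010309296.
SE = √(0.010309296) = 0.1015.

0.1015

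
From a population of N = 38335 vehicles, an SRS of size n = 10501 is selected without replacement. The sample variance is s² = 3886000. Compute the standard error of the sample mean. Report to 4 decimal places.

Under SRS without replacement, Var(ȳ) = (1 − f)·s²/n with f = n/N = 10501/38335 = 0.27392722.
Var(ȳ) = (1 − 0.27392722)·3886000/10501 = 0.72607278·370.05999 = 268.69049.
SE(ȳ) = √(268.69049) = 16.3918.

16.3918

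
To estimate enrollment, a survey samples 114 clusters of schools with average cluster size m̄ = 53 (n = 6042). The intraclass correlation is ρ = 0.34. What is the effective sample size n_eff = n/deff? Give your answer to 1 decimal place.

323.4

deff = 1 + (53 − 1)·0.34 = 1 + 17.68 = 18.68.
n_eff = 6042 / 18.68 = 323.4.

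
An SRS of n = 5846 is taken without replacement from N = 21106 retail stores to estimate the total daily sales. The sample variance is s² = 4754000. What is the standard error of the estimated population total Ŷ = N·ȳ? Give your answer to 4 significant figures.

511800

Var(Ŷ) = N²·Var(ȳ) = N²·(1 − n/N)·s²/n.
f = 5846/21106 = 0.27698285; Var(ȳ) = 0.72301715·4754000/5846 = 587.9616.
Var(Ŷ) = 21106² · 587.9616 = 2.6191528 × 10^11.
SE(Ŷ) = √(2.6191528 × 10^11) = 511800.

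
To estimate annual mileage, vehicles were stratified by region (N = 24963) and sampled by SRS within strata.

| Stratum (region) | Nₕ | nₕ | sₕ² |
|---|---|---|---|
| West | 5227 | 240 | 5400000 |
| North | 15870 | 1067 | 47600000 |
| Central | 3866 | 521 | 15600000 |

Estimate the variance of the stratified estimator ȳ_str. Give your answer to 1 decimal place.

18380.6

Var(ȳ_str) = Σₕ Wₕ²(1 − fₕ)sₕ²/nₕ with Wₕ = Nₕ/N, N = 24963.
West: Wₕ = 0.20938990; term = 0.20938990²·(1 − 0.04591544)·5400000/240 = 941.19765.
North: Wₕ = 0.63574090; term = 0.63574090²·(1 − 0.06723377)·47600000/1067 = 16818.05.
Central: Wₕ = 0.15486921; term = 0.15486921²·(1 − 0.13476461)·15600000/521 = 621.37145.
Sum = 18380.619.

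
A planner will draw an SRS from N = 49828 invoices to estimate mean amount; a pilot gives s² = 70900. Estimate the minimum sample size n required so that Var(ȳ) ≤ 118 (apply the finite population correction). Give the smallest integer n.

Without fpc, n₀ = s²/D = 70900/118 = 600.8475.
With fpc, (1 − n/N)·s²/n ≤ D requires n ≥ n₀/(1 + n₀/N) = 600.8475/(1 + 600.8475/49828) = 593.6885.
Rounding up, n = 594.

594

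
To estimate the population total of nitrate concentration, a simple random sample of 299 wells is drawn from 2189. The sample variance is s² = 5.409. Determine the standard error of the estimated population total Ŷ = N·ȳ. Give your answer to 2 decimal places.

273.58

Var(Ŷ) = N²·Var(ȳ) = N²·(1 − n/N)·s²/n.
f = 299/2189 = 0.13659205; Var(ȳ) = 0.86340795·5.409/299 = 0.01561931.
Var(Ŷ) = 2189² · 0.01561931 = 74843.376.
SE(Ŷ) = √(74843.376) = 273.58.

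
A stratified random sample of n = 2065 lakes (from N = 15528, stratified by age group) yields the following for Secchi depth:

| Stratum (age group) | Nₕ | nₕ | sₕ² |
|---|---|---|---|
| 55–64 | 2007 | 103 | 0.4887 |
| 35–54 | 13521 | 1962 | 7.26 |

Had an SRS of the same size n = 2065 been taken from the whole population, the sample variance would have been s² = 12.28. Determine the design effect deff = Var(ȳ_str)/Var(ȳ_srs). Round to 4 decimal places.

Var(ȳ_str) = Σ Wₕ²(1−fₕ)sₕ²/nₕ with Wₕ = Nₕ/15528:
  55–64: (2007/15528)²·(1−103/2007)·0.4887/103 = 7.51949 × 10^-5
  35–54: (13521/15528)²·(1−1962/13521)·7.26/1962 = 0.0023984775
  → Var(ȳ_str) = 0.0024736724.
Var(ȳ_srs) = (1 − 2065/15528)·12.28/2065 = 0.0051559018.
deff = 0.0024736724 / 0.0051559018 = 0.4798.

0.4798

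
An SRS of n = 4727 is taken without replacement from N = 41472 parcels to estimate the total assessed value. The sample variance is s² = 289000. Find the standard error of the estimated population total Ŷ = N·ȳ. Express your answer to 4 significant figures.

305200

Var(Ŷ) = N²·Var(ȳ) = N²·(1 − n/N)·s²/n.
f = 4727/41472 = 0.11398052; Var(ȳ) = 0.88601948·289000/4727 = 54.169585.
Var(Ŷ) = 41472² · 54.169585 = 9.316772 × 10^10.
SE(Ŷ) = √(9.316772 × 10^10) = 305200.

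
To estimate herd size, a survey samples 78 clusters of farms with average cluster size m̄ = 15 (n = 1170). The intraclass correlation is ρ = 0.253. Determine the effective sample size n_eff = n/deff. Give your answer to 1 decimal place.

deff = 1 + (15 − 1)·0.253 = 1 + 3.542 = 4.542.
n_eff = 1170 / 4.542 = 257.6.

257.6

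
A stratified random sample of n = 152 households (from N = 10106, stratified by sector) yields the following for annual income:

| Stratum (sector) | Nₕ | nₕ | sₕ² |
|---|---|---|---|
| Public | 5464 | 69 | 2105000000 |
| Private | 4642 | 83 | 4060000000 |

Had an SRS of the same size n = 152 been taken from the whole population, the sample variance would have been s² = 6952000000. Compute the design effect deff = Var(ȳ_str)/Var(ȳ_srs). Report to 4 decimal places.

Var(ȳ_str) = Σ Wₕ²(1−fₕ)sₕ²/nₕ with Wₕ = Nₕ/10106:
  Public: (5464/10106)²·(1−69/5464)·2105000000/69 = 8.8053487 × 10^6
  Private: (4642/10106)²·(1−83/4642)·4060000000/83 = 1.0135941 × 10^7
  → Var(ȳ_str) = 1.894129 × 10^7.
Var(ȳ_srs) = (1 − 152/10106)·6952000000/152 = 4.5048934 × 10^7.
deff = (1.894129 × 10^7) / (4.5048934 × 10^7) = 0.4205.

0.4205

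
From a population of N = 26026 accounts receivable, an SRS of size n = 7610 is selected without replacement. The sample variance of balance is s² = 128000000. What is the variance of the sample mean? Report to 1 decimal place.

Under SRS without replacement, Var(ȳ) = (1 − f)·s²/n with f = n/N = 7610/26026 = 0.29239991.
Var(ȳ) = (1 − 0.29239991)·128000000/7610 = 0.70760009·16819.974 = 11901.815.

11901.8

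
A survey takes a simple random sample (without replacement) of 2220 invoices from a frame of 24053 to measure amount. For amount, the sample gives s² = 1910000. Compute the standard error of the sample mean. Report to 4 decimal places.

Under SRS without replacement, Var(ȳ) = (1 − f)·s²/n with f = n/N = 2220/24053 = 0.09229618.
Var(ȳ) = (1 − 0.09229618)·1910000/2220 = 0.90770382·860.36036 = 780.95239.
SE(ȳ) = √(780.95239) = 27.9455.

27.9455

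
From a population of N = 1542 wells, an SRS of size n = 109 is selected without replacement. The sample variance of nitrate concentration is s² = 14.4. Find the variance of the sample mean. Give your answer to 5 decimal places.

Under SRS without replacement, Var(ȳ) = (1 − f)·s²/n with f = n/N = 109/1542 = 0.07068742.
Var(ȳ) = (1 − 0.07068742)·14.4/109 = 0.92931258·0.13211009 = 0.12277157.

0.12277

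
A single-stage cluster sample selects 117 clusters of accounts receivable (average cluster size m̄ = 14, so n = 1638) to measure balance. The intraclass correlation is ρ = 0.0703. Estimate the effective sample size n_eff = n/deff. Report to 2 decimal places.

deff = 1 + (14 − 1)·0.0703 = 1 + 0.9139 = 1.9139.
n_eff = 1638 / 1.9139 = 855.84.

855.84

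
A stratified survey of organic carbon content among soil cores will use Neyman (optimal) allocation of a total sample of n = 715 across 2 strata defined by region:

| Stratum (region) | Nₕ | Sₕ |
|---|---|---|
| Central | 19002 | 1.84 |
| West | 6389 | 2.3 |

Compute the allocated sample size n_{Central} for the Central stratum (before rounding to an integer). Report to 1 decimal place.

503.4

Neyman allocation: nₕ = n·NₕSₕ / Σⱼ NⱼSⱼ.
Σ NⱼSⱼ = 19002·1.84 + 6389·2.3 = 49658.38.
n_{Central} = 715·19002·1.84 / 49658.38 = 503.4.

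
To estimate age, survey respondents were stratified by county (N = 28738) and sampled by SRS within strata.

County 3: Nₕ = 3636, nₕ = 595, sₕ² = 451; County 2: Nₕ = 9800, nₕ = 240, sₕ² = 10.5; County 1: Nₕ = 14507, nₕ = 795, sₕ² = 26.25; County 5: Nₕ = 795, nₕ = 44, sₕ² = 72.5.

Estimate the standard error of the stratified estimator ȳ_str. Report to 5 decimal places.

0.15574

Var(ȳ_str) = Σₕ Wₕ²(1 − fₕ)sₕ²/nₕ with Wₕ = Nₕ/N, N = 28738.
County 3: Wₕ = 0.12652237; term = 0.12652237²·(1 − 0.16364136)·451/595 = 0.010148148.
County 2: Wₕ = 0.34101190; term = 0.34101190²·(1 − 0.02448980)·10.5/240 = 0.0049630534.
County 1: Wₕ = 0.50480200; term = 0.50480200²·(1 − 0.05480113)·26.25/795 = 0.0079529365.
County 5: Wₕ = 0.02766372; term = 0.02766372²·(1 − 0.05534591)·72.5/44 = 0.0011911853.
Sum = 0.024255323.
SE = √(0.024255323) = 0.15574.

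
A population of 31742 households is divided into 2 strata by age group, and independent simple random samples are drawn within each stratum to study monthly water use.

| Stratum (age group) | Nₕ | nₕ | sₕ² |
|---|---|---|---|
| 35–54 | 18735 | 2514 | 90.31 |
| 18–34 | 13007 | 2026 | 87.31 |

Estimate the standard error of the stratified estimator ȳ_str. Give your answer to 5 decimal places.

0.13017

Var(ȳ_str) = Σₕ Wₕ²(1 − fₕ)sₕ²/nₕ with Wₕ = Nₕ/N, N = 31742.
35–54: Wₕ = 0.59022746; term = 0.59022746²·(1 − 0.13418735)·90.31/2514 = 0.01083511.
18–34: Wₕ = 0.40977254; term = 0.40977254²·(1 − 0.15576228)·87.31/2026 = 0.0061090686.
Sum = 0.016944179.
SE = √(0.016944179) = 0.13017.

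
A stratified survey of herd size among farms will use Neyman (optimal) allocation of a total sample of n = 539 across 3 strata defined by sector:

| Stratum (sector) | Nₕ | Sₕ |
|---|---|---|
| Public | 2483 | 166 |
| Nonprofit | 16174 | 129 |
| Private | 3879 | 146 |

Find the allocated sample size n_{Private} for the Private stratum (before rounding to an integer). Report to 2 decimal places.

99.59

Neyman allocation: nₕ = n·NₕSₕ / Σⱼ NⱼSⱼ.
Σ NⱼSⱼ = 2483·166 + 16174·129 + 3879·146 = 3.064958 × 10^6.
n_{Private} = 539·3879·146 / (3.064958 × 10^6) = 99.59.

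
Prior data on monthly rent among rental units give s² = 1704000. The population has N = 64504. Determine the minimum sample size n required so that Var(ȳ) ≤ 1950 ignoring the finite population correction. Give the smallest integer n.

Without fpc, n₀ = s²/D = 1704000/1950 = 873.8462.
Rounding up, n = 874.

874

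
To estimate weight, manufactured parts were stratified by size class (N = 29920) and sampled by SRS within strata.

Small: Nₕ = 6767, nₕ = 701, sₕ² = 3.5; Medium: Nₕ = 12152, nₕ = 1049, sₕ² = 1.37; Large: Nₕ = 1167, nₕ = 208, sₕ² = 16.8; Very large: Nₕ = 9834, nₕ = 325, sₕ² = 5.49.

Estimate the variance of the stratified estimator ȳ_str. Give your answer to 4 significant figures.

Var(ȳ_str) = Σₕ Wₕ²(1 − fₕ)sₕ²/nₕ with Wₕ = Nₕ/N, N = 29920.
Small: Wₕ = 0.22616979; term = 0.22616979²·(1 − 0.10359096)·3.5/701 = 2.2894198 × 10^-4.
Medium: Wₕ = 0.40614973; term = 0.40614973²·(1 − 0.08632324)·1.37/1049 = 1.9683848 × 10^-4.
Large: Wₕ = 0.03900401; term = 0.03900401²·(1 − 0.17823479)·16.8/208 = 1.0097462 × 10^-4.
Very large: Wₕ = 0.32867647; term = 0.32867647²·(1 − 0.03304861)·5.49/325 = 0.0017645374.
Sum = 0.0022912925.

0.002291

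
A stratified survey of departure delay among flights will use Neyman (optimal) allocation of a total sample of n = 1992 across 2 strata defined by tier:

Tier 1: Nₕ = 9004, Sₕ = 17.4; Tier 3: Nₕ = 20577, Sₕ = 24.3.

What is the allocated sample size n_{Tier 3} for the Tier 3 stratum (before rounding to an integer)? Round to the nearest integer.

Neyman allocation: nₕ = n·NₕSₕ / Σⱼ NⱼSⱼ.
Σ NⱼSⱼ = 9004·17.4 + 20577·24.3 = 656690.7.
n_{Tier 3} = 1992·20577·24.3 / 656690.7 = 1517.

1517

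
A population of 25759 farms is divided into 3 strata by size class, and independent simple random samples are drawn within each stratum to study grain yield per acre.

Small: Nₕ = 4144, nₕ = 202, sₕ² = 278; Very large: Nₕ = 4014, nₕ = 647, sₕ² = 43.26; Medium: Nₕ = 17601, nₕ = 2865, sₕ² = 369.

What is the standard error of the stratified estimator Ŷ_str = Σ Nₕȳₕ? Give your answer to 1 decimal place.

Var(Ŷ_str) = Σₕ Nₕ²(1 − fₕ)sₕ²/nₕ.
Small: 4144²·(1 − 202/4144)·278/202 = 2.2481733 × 10^7.
Very large: 4014²·(1 − 647/4014)·43.26/647 = 903655.13.
Medium: 17601²·(1 − 2865/17601)·369/2865 = 3.3405555 × 10^7.
Sum = 5.6790943 × 10^7.
SE = √(5.6790943 × 10^7) = 7536.0.

7536.0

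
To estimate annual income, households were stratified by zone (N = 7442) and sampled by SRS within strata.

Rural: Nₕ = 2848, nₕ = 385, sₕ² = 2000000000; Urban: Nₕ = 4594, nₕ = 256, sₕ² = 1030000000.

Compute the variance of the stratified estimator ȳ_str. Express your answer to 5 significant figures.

2.1057 × 10^6

Var(ȳ_str) = Σₕ Wₕ²(1 − fₕ)sₕ²/nₕ with Wₕ = Nₕ/N, N = 7442.
Rural: Wₕ = 0.38269282; term = 0.38269282²·(1 − 0.13518258)·2000000000/385 = 657952.18.
Urban: Wₕ = 0.61730718; term = 0.61730718²·(1 − 0.05572486)·1030000000/256 = 1.4477663 × 10^6.
Sum = 2.1057185 × 10^6.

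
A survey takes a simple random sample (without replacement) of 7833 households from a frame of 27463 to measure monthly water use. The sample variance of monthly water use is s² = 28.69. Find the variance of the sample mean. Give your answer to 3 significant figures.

Under SRS without replacement, Var(ȳ) = (1 − f)·s²/n with f = n/N = 7833/27463 = 0.28522011.
Var(ȳ) = (1 − 0.28522011)·28.69/7833 = 0.71477989·0.0036627091 = 0.0026180308.

0.00262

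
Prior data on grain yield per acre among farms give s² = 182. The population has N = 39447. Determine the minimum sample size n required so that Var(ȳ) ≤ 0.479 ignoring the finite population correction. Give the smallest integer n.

380

Without fpc, n₀ = s²/D = 182/0.479 = 379.9582.
Rounding up, n = 380.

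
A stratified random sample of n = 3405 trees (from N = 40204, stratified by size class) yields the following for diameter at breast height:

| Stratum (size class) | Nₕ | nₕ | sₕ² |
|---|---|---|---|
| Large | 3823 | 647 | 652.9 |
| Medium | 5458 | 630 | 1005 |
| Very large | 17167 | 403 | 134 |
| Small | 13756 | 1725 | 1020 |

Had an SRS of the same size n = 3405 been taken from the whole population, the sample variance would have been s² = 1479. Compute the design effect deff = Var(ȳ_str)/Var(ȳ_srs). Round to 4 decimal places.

Var(ȳ_str) = Σ Wₕ²(1−fₕ)sₕ²/nₕ with Wₕ = Nₕ/40204:
  Large: (3823/40204)²·(1−647/3823)·652.9/647 = 0.0075803394
  Medium: (5458/40204)²·(1−630/5458)·1005/630 = 0.026006851
  Very large: (17167/40204)²·(1−403/17167)·134/403 = 0.059201578
  Small: (13756/40204)²·(1−1725/13756)·1020/1725 = 0.060543349
  → Var(ȳ_str) = 0.15333212.
Var(ȳ_srs) = (1 − 3405/40204)·1479/3405 = 0.39757385.
deff = 0.15333212 / 0.39757385 = 0.3857.

0.3857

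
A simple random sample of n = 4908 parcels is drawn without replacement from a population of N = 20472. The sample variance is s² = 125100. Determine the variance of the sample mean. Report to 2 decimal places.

19.38

Under SRS without replacement, Var(ȳ) = (1 − f)·s²/n with f = n/N = 4908/20472 = 0.23974209.
Var(ȳ) = (1 − 0.23974209)·125100/4908 = 0.76025791·25.488998 = 19.378212.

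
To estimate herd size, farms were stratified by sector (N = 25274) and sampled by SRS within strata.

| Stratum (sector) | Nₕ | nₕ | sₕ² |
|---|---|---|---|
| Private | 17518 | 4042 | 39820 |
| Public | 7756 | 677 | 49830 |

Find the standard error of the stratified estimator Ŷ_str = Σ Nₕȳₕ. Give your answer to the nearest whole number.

Var(Ŷ_str) = Σₕ Nₕ²(1 − fₕ)sₕ²/nₕ.
Private: 17518²·(1 − 4042/17518)·39820/4042 = 2.3256827 × 10^9.
Public: 7756²·(1 − 677/7756)·49830/677 = 4.0412148 × 10^9.
Sum = 6.3668975 × 10^9.
SE = √(6.3668975 × 10^9) = 79793.

79793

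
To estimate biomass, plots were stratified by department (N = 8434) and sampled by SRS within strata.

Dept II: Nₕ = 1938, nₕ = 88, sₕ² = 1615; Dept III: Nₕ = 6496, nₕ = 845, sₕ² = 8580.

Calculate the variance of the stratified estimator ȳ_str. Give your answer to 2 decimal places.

Var(ȳ_str) = Σₕ Wₕ²(1 − fₕ)sₕ²/nₕ with Wₕ = Nₕ/N, N = 8434.
Dept II: Wₕ = 0.22978421; term = 0.22978421²·(1 − 0.04540764)·1615/88 = 0.92501369.
Dept III: Wₕ = 0.77021579; term = 0.77021579²·(1 − 0.13008005)·8580/845 = 5.2400413.
Sum = 6.165055.

6.17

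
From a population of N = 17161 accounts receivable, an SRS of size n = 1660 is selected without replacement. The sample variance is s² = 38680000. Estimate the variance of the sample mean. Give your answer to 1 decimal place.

21047.3

Under SRS without replacement, Var(ȳ) = (1 − f)·s²/n with f = n/N = 1660/17161 = 0.09673096.
Var(ȳ) = (1 − 0.09673096)·38680000/1660 = 0.90326904·23301.205 = 21047.257.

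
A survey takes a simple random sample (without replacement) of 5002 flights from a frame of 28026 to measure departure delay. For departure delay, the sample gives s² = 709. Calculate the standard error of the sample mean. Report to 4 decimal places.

0.3412

Under SRS without replacement, Var(ȳ) = (1 − f)·s²/n with f = n/N = 5002/28026 = 0.17847713.
Var(ȳ) = (1 − 0.17847713)·709/5002 = 0.82152287·0.1417433 = 0.11644537.
SE(ȳ) = √(0.11644537) = 0.3412.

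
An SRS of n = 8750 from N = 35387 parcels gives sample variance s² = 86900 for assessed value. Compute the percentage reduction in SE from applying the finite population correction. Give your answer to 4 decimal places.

f = n/N = 8750/35387 = 0.24726595.
SE_no-fpc = √(s²/n) = 3.1514169; SE_fpc = √((1−f)s²/n) = 2.7341771.
Ratio = √(1−f) = 0.86760248. Reduction = 100·(1 − 0.86760248) = 13.2398%.

13.2398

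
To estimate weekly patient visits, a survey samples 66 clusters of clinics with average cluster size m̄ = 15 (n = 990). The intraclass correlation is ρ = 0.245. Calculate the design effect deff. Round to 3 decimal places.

deff = 1 + (15 − 1)·0.245 = 1 + 3.43 = 4.43.

4.430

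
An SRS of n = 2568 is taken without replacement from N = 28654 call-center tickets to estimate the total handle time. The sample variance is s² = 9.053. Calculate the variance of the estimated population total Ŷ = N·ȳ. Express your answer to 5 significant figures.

2.6351 × 10^6

Var(Ŷ) = N²·Var(ȳ) = N²·(1 − n/N)·s²/n.
f = 2568/28654 = 0.08962100; Var(ȳ) = 0.91037900·9.053/2568 = 0.0032093696.
Var(Ŷ) = 28654² · 0.0032093696 = 2.6350584 × 10^6.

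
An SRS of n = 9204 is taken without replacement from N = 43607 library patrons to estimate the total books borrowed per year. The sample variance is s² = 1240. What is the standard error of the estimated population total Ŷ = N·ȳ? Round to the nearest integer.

14217

Var(Ŷ) = N²·Var(ȳ) = N²·(1 − n/N)·s²/n.
f = 9204/43607 = 0.21106703; Var(ȳ) = 0.78893297·1240/9204 = 0.10628823.
Var(Ŷ) = 43607² · 0.10628823 = 2.0211456 × 10^8.
SE(Ŷ) = √(2.0211456 × 10^8) = 14217.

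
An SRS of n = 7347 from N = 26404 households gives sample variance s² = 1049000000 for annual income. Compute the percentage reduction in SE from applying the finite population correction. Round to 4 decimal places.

15.0443

f = n/N = 7347/26404 = 0.27825329.
SE_no-fpc = √(s²/n) = 377.86157; SE_fpc = √((1−f)s²/n) = 321.01485.
Ratio = √(1−f) = 0.84955677. Reduction = 100·(1 − 0.84955677) = 15.0443%.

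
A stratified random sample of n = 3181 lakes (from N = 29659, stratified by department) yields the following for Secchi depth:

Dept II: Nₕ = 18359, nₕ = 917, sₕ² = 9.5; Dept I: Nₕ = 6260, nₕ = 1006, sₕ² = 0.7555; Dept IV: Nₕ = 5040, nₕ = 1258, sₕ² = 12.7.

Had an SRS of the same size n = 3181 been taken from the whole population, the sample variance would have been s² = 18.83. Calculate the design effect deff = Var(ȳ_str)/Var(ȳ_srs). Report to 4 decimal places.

0.7603

Var(ȳ_str) = Σ Wₕ²(1−fₕ)sₕ²/nₕ with Wₕ = Nₕ/29659:
  Dept II: (18359/29659)²·(1−917/18359)·9.5/917 = 0.0037712608
  Dept I: (6260/29659)²·(1−1006/6260)·0.7555/1006 = 2.8079404 × 10^-5
  Dept IV: (5040/29659)²·(1−1258/5040)·12.7/1258 = 2.1875709 × 10^-4
  → Var(ȳ_str) = 0.0040180973.
Var(ȳ_srs) = (1 − 3181/29659)·18.83/3181 = 0.005284639.
deff = 0.0040180973 / 0.005284639 = 0.7603.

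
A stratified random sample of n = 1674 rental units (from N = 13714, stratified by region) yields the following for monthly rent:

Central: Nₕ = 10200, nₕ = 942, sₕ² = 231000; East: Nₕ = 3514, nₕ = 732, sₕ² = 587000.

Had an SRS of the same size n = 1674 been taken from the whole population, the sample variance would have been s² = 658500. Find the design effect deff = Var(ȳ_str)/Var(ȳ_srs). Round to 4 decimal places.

0.4772

Var(ȳ_str) = Σ Wₕ²(1−fₕ)sₕ²/nₕ with Wₕ = Nₕ/13714:
  Central: (10200/13714)²·(1−942/10200)·231000/942 = 123.1261
  East: (3514/13714)²·(1−732/3514)·587000/732 = 41.68287
  → Var(ȳ_str) = 164.80897.
Var(ȳ_srs) = (1 − 1674/13714)·658500/1674 = 345.35255.
deff = 164.80897 / 345.35255 = 0.4772.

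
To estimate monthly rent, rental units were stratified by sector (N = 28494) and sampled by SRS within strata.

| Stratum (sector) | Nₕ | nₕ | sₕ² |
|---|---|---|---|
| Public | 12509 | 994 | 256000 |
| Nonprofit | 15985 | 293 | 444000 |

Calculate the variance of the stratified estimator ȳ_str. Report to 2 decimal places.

513.86

Var(ȳ_str) = Σₕ Wₕ²(1 − fₕ)sₕ²/nₕ with Wₕ = Nₕ/N, N = 28494.
Public: Wₕ = 0.43900470; term = 0.43900470²·(1 − 0.07946279)·256000/994 = 45.691275.
Nonprofit: Wₕ = 0.56099530; term = 0.56099530²·(1 − 0.01832968)·444000/293 = 468.16555.
Sum = 513.85683.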